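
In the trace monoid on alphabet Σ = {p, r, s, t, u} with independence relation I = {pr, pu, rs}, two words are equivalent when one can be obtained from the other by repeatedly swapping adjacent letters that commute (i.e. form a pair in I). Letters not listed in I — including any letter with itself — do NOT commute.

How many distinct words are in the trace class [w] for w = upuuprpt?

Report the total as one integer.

piece 0:u — minimal
piece 1:p — minimal
piece 2:u rests on {0:u}
piece 3:u rests on {2:u}
piece 4:p rests on {1:p}
piece 5:r rests on {3:u}
piece 6:p rests on {4:p}
piece 7:t rests on {5:r, 6:p}
minimal pieces: {0:u, 1:p}
ways to finish when only these pieces remain (= sum over removing one remaining piece with nothing left below it):
  1 left: {7}→1
  2 left: {5,7}→1  {6,7}→1
  3 left: {3,5,7}→1  {4,6,7}→1  {5,6,7}→2
  4 left: {1,4,6,7}→1  {2,3,5,7}→1  {3,5,6,7}→3  {4,5,6,7}→3
  5 left: {0,2,3,5,7}→1  {1,4,5,6,7}→4  {2,3,5,6,7}→4  {3,4,5,6,7}→6
  6 left: {0,2,3,5,6,7}→5  {1,3,4,5,6,7}→10  {2,3,4,5,6,7}→10
  placing 0:u first → 20 extensions
  placing 1:p first → 15 extensions
total linear extensions = 35

35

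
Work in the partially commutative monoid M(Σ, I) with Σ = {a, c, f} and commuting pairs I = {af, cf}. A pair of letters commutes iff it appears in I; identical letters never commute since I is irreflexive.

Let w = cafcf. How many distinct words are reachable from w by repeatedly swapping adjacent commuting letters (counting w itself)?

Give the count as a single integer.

0(c) covers ∅
1(a) covers 0:c
2(f) covers ∅
3(c) covers 1:a
4(f) covers 2:f
floor of heap: 0:c, 2:f
completions by unplaced set U, small U first (add the entries for U minus each lowest piece of U):
  |U|=1: {3}:1  {4}:1
  |U|=2: {1,3}:1  {2,4}:1  {3,4}:2
  |U|=3: {0,1,3}:1  {1,3,4}:3  {2,3,4}:3
  start at 0(c): 6
  start at 2(f): 4
sum over floor = 10

10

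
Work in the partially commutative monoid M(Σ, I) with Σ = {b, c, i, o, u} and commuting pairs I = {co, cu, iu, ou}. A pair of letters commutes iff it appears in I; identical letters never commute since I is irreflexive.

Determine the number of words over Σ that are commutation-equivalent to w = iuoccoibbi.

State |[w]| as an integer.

drop 0:i onto floor
drop 1:u onto floor
drop 2:o onto {0:i}
drop 3:c onto {0:i}
drop 4:c onto {3:c}
drop 5:o onto {2:o}
drop 6:i onto {4:c, 5:o}
drop 7:b onto {1:u, 6:i}
drop 8:b onto {7:b}
drop 9:i onto {8:b}
ground layer = {0:i, 1:u}
drop-orders for the pieces not yet dropped (sum over which currently-grounded one goes next):
  1 to go: {9} 1
  2 to go: {8,9} 1
  3 to go: {7,8,9} 1
  4 to go: {1,7,8,9} 1  {6,7,8,9} 1
  5 to go: {1,6,7,8,9} 2  {4,6,7,8,9} 1  {5,6,7,8,9} 1
  6 to go: {1,4,6,7,8,9} 3  {1,5,6,7,8,9} 3  {2,5,6,7,8,9} 1  {3,4,6,7,8,9} 1  {4,5,6,7,8,9} 2
  7 to go: {1,2,5,6,7,8,9} 4  {1,3,4,6,7,8,9} 4  {1,4,5,6,7,8,9} 8  {2,4,5,6,7,8,9} 3  {3,4,5,6,7,8,9} 3
  8 to go: {1,2,4,5,6,7,8,9} 15  {1,3,4,5,6,7,8,9} 15  {2,3,4,5,6,7,8,9} 6
  if 0:i drops first: 36 orders
  if 1:u drops first: 6 orders
heap linearizations: 42

42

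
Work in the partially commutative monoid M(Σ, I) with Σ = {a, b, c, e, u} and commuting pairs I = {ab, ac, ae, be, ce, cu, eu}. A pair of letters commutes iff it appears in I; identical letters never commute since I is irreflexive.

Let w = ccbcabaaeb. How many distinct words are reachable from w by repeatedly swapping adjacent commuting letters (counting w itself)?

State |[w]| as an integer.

840

#0=c has no predecessor
#1=c depends on [0:c]
#2=b depends on [1:c]
#3=c depends on [2:b]
#4=a has no predecessor
#5=b depends on [3:c]
#6=a depends on [4:a]
#7=a depends on [6:a]
#8=e has no predecessor
#9=b depends on [5:b]
sources: [0:c, 4:a, 8:e]
N(rest) = Σ N(rest − s) over sources s of rest; N(one piece) = 1:
  size 1 → [7]=1  [8]=1  [9]=1
  size 2 → [5,9]=1  [6,7]=1  [7,8]=2  [7,9]=2  [8,9]=2
  size 3 → [3,5,9]=1  [4,6,7]=1  [5,7,9]=3  [5,8,9]=3  [6,7,8]=3  [6,7,9]=3  [7,8,9]=6
  size 4 → [2,3,5,9]=1  [3,5,7,9]=4  [3,5,8,9]=4  [4,6,7,8]=4  [4,6,7,9]=4  [5,6,7,9]=6  [5,7,8,9]=12  [6,7,8,9]=12
  size 5 → [1,2,3,5,9]=1  [2,3,5,7,9]=5  [2,3,5,8,9]=5  [3,5,6,7,9]=10  [3,5,7,8,9]=20  [4,5,6,7,9]=10  [4,6,7,8,9]=20  [5,6,7,8,9]=30
  size 6 → [0,1,2,3,5,9]=1  [1,2,3,5,7,9]=6  [1,2,3,5,8,9]=6  [2,3,5,6,7,9]=15  [2,3,5,7,8,9]=30  [3,4,5,6,7,9]=20  [3,5,6,7,8,9]=60  [4,5,6,7,8,9]=60
  size 7 → [0,1,2,3,5,7,9]=7  [0,1,2,3,5,8,9]=7  [1,2,3,5,6,7,9]=21  [1,2,3,5,7,8,9]=42  [2,3,4,5,6,7,9]=35  [2,3,5,6,7,8,9]=105  [3,4,5,6,7,8,9]=140
  size 8 → [0,1,2,3,5,6,7,9]=28  [0,1,2,3,5,7,8,9]=56  [1,2,3,4,5,6,7,9]=56  [1,2,3,5,6,7,8,9]=168  [2,3,4,5,6,7,8,9]=280
  first=0(c) contributes 504
  first=4(a) contributes 252
  first=8(e) contributes 84
|[w]| = 840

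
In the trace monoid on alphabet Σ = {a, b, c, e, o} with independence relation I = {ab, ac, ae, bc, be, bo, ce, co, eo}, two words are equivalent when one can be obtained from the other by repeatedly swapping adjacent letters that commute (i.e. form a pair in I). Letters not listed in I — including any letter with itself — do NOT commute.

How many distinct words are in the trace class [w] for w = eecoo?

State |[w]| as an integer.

#0=e has no predecessor
#1=e depends on [0:e]
#2=c has no predecessor
#3=o has no predecessor
#4=o depends on [3:o]
sources: [0:e, 2:c, 3:o]
N(rest) = Σ N(rest − s) over sources s of rest; N(one piece) = 1:
  size 1 → [1]=1  [2]=1  [4]=1
  size 2 → [0,1]=1  [1,2]=2  [1,4]=2  [2,4]=2  [3,4]=1
  size 3 → [0,1,2]=3  [0,1,4]=3  [1,2,4]=6  [1,3,4]=3  [2,3,4]=3
  first=0(e) contributes 12
  first=2(c) contributes 6
  first=3(o) contributes 12
|[w]| = 30

30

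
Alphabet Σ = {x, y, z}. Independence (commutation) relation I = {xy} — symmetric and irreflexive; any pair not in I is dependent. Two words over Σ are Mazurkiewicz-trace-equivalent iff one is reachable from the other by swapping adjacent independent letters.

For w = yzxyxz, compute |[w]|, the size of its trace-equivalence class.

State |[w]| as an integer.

0(y) covers ∅
1(z) covers 0:y
2(x) covers 1:z
3(y) covers 1:z
4(x) covers 2:x
5(z) covers 3:y, 4:x
floor of heap: 0:y
completions by unplaced set U, small U first (add the entries for U minus each lowest piece of U):
  |U|=1: {5}:1
  |U|=2: {3,5}:1  {4,5}:1
  |U|=3: {2,4,5}:1  {3,4,5}:2
  |U|=4: {2,3,4,5}:3
  start at 0(y): 3

3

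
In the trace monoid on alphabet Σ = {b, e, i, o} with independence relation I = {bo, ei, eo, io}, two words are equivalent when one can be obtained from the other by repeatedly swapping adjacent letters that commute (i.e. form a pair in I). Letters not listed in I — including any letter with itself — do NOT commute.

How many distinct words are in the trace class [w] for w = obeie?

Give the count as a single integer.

15

drop 0:o onto floor
drop 1:b onto floor
drop 2:e onto {1:b}
drop 3:i onto {1:b}
drop 4:e onto {2:e}
ground layer = {0:o, 1:b}
drop-orders for the pieces not yet dropped (sum over which currently-grounded one goes next):
  1 to go: {0} 1  {3} 1  {4} 1
  2 to go: {0,3} 2  {0,4} 2  {2,4} 1  {3,4} 2
  3 to go: {0,2,4} 3  {0,3,4} 6  {2,3,4} 3
  if 0:o drops first: 3 orders
  if 1:b drops first: 12 orders
heap linearizations: 15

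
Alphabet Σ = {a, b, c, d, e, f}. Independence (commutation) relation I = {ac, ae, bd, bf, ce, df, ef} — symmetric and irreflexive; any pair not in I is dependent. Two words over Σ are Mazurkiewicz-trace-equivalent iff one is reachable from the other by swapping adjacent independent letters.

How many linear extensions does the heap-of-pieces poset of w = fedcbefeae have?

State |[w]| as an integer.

42

#0=f has no predecessor
#1=e has no predecessor
#2=d depends on [1:e]
#3=c depends on [0:f, 2:d]
#4=b depends on [3:c]
#5=e depends on [4:b]
#6=f depends on [3:c]
#7=e depends on [5:e]
#8=a depends on [4:b, 6:f]
#9=e depends on [7:e]
sources: [0:f, 1:e]
N(rest) = Σ N(rest − s) over sources s of rest; N(one piece) = 1:
  size 1 → [8]=1  [9]=1
  size 2 → [6,8]=1  [7,9]=1  [8,9]=2
  size 3 → [5,7,9]=1  [6,8,9]=3  [7,8,9]=3
  size 4 → [5,7,8,9]=4  [6,7,8,9]=6
  size 5 → [4,5,7,8,9]=4  [5,6,7,8,9]=10
  size 6 → [4,5,6,7,8,9]=14
  size 7 → [3,4,5,6,7,8,9]=14
  size 8 → [0,3,4,5,6,7,8,9]=14  [2,3,4,5,6,7,8,9]=14
  first=0(f) contributes 14
  first=1(e) contributes 28
|[w]| = 42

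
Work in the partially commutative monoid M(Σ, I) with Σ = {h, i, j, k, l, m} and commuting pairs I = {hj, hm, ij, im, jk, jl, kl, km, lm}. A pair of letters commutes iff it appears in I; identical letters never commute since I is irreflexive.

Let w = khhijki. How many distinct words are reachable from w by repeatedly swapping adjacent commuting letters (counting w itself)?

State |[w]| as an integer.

7

0(k) covers ∅
1(h) covers 0:k
2(h) covers 1:h
3(i) covers 2:h
4(j) covers ∅
5(k) covers 3:i
6(i) covers 5:k
floor of heap: 0:k, 4:j
completions by unplaced set U, small U first (add the entries for U minus each lowest piece of U):
  |U|=1: {4}:1  {6}:1
  |U|=2: {4,6}:2  {5,6}:1
  |U|=3: {3,5,6}:1  {4,5,6}:3
  |U|=4: {2,3,5,6}:1  {3,4,5,6}:4
  |U|=5: {1,2,3,5,6}:1  {2,3,4,5,6}:5
  start at 0(k): 6
  start at 4(j): 1
sum over floor = 7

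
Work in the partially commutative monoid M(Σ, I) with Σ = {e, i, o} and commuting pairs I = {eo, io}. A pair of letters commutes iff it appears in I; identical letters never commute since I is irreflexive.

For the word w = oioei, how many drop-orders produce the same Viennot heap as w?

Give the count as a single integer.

10

0(o) covers ∅
1(i) covers ∅
2(o) covers 0:o
3(e) covers 1:i
4(i) covers 3:e
floor of heap: 0:o, 1:i
completions by unplaced set U, small U first (add the entries for U minus each lowest piece of U):
  |U|=1: {2}:1  {4}:1
  |U|=2: {0,2}:1  {2,4}:2  {3,4}:1
  |U|=3: {0,2,4}:3  {1,3,4}:1  {2,3,4}:3
  start at 0(o): 4
  start at 1(i): 6
sum over floor = 10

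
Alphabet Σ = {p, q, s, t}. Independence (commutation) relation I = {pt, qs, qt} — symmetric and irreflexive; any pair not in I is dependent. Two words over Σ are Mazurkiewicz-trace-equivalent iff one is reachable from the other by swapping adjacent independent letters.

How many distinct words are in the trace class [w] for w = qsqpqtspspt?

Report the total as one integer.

piece 0:q — minimal
piece 1:s — minimal
piece 2:q rests on {0:q}
piece 3:p rests on {1:s, 2:q}
piece 4:q rests on {3:p}
piece 5:t rests on {1:s}
piece 6:s rests on {3:p, 5:t}
piece 7:p rests on {4:q, 6:s}
piece 8:s rests on {7:p}
piece 9:p rests on {8:s}
piece 10:t rests on {8:s}
minimal pieces: {0:q, 1:s}
ways to finish when only these pieces remain (= sum over removing one remaining piece with nothing left below it):
  1 left: {9}→1  {10}→1
  2 left: {9,10}→2
  3 left: {8,9,10}→2
  4 left: {7,8,9,10}→2
  5 left: {4,7,8,9,10}→2  {6,7,8,9,10}→2
  6 left: {4,6,7,8,9,10}→4  {5,6,7,8,9,10}→2
  7 left: {3,4,6,7,8,9,10}→4  {4,5,6,7,8,9,10}→6
  8 left: {2,3,4,6,7,8,9,10}→4  {3,4,5,6,7,8,9,10}→10
  9 left: {0,2,3,4,6,7,8,9,10}→4  {1,3,4,5,6,7,8,9,10}→10  {2,3,4,5,6,7,8,9,10}→14
  placing 0:q first → 24 extensions
  placing 1:s first → 18 extensions
total linear extensions = 42

42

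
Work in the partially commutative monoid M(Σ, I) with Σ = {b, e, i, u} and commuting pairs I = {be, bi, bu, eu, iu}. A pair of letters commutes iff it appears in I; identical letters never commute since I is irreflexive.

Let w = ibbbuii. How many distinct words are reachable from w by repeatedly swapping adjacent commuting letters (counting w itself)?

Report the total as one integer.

140

drop 0:i onto floor
drop 1:b onto floor
drop 2:b onto {1:b}
drop 3:b onto {2:b}
drop 4:u onto floor
drop 5:i onto {0:i}
drop 6:i onto {5:i}
ground layer = {0:i, 1:b, 4:u}
drop-orders for the pieces not yet dropped (sum over which currently-grounded one goes next):
  1 to go: {3} 1  {4} 1  {6} 1
  2 to go: {2,3} 1  {3,4} 2  {3,6} 2  {4,6} 2  {5,6} 1
  3 to go: {0,5,6} 1  {1,2,3} 1  {2,3,4} 3  {2,3,6} 3  {3,4,6} 6  {3,5,6} 3  {4,5,6} 3
  4 to go: {0,3,5,6} 4  {0,4,5,6} 4  {1,2,3,4} 4  {1,2,3,6} 4  {2,3,4,6} 12  {2,3,5,6} 6  {3,4,5,6} 12
  5 to go: {0,2,3,5,6} 10  {0,3,4,5,6} 20  {1,2,3,4,6} 20  {1,2,3,5,6} 10  {2,3,4,5,6} 30
  if 0:i drops first: 60 orders
  if 1:b drops first: 60 orders
  if 4:u drops first: 20 orders
heap linearizations: 140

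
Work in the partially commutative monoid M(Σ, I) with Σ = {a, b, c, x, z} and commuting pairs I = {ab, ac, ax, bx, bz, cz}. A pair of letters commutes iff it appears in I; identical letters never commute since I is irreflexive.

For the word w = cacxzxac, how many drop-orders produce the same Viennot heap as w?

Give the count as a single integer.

piece 0:c — minimal
piece 1:a — minimal
piece 2:c rests on {0:c}
piece 3:x rests on {2:c}
piece 4:z rests on {1:a, 3:x}
piece 5:x rests on {4:z}
piece 6:a rests on {4:z}
piece 7:c rests on {5:x}
minimal pieces: {0:c, 1:a}
ways to finish when only these pieces remain (= sum over removing one remaining piece with nothing left below it):
  1 left: {6}→1  {7}→1
  2 left: {5,7}→1  {6,7}→2
  3 left: {5,6,7}→3
  4 left: {4,5,6,7}→3
  5 left: {1,4,5,6,7}→3  {3,4,5,6,7}→3
  6 left: {1,3,4,5,6,7}→6  {2,3,4,5,6,7}→3
  placing 0:c first → 9 extensions
  placing 1:a first → 3 extensions
total linear extensions = 12

12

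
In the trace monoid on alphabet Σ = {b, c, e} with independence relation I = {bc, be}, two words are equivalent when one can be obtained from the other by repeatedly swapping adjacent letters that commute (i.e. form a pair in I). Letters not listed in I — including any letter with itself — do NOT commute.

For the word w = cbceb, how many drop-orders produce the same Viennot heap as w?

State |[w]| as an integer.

piece 0:c — minimal
piece 1:b — minimal
piece 2:c rests on {0:c}
piece 3:e rests on {2:c}
piece 4:b rests on {1:b}
minimal pieces: {0:c, 1:b}
ways to finish when only these pieces remain (= sum over removing one remaining piece with nothing left below it):
  1 left: {3}→1  {4}→1
  2 left: {1,4}→1  {2,3}→1  {3,4}→2
  3 left: {0,2,3}→1  {1,3,4}→3  {2,3,4}→3
  placing 0:c first → 6 extensions
  placing 1:b first → 4 extensions
total linear extensions = 10

10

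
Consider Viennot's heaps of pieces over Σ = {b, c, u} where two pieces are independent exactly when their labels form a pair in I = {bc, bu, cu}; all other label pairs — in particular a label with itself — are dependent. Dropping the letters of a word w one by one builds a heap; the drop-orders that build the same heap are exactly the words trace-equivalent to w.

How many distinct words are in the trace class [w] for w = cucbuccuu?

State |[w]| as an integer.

drop 0:c onto floor
drop 1:u onto floor
drop 2:c onto {0:c}
drop 3:b onto floor
drop 4:u onto {1:u}
drop 5:c onto {2:c}
drop 6:c onto {5:c}
drop 7:u onto {4:u}
drop 8:u onto {7:u}
ground layer = {0:c, 1:u, 3:b}
drop-orders for the pieces not yet dropped (sum over which currently-grounded one goes next):
  1 to go: {3} 1  {6} 1  {8} 1
  2 to go: {3,6} 2  {3,8} 2  {5,6} 1  {6,8} 2  {7,8} 1
  3 to go: {2,5,6} 1  {3,5,6} 3  {3,6,8} 6  {3,7,8} 3  {4,7,8} 1  {5,6,8} 3  {6,7,8} 3
  4 to go: {0,2,5,6} 1  {1,4,7,8} 1  {2,3,5,6} 4  {2,5,6,8} 4  {3,4,7,8} 4  {3,5,6,8} 12  {3,6,7,8} 12  {4,6,7,8} 4  {5,6,7,8} 6
  5 to go: {0,2,3,5,6} 5  {0,2,5,6,8} 5  {1,3,4,7,8} 5  {1,4,6,7,8} 5  {2,3,5,6,8} 20  {2,5,6,7,8} 10  {3,4,6,7,8} 20  {3,5,6,7,8} 30  {4,5,6,7,8} 10
  6 to go: {0,2,3,5,6,8} 30  {0,2,5,6,7,8} 15  {1,3,4,6,7,8} 30  {1,4,5,6,7,8} 15  {2,3,5,6,7,8} 60  {2,4,5,6,7,8} 20  {3,4,5,6,7,8} 60
  7 to go: {0,2,3,5,6,7,8} 105  {0,2,4,5,6,7,8} 35  {1,2,4,5,6,7,8} 35  {1,3,4,5,6,7,8} 105  {2,3,4,5,6,7,8} 140
  if 0:c drops first: 280 orders
  if 1:u drops first: 280 orders
  if 3:b drops first: 70 orders
heap linearizations: 630

630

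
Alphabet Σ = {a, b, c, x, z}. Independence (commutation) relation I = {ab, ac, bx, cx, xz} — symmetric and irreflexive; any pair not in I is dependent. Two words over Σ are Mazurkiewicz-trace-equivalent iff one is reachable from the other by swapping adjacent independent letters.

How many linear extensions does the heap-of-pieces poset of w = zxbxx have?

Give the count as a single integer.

drop 0:z onto floor
drop 1:x onto floor
drop 2:b onto {0:z}
drop 3:x onto {1:x}
drop 4:x onto {3:x}
ground layer = {0:z, 1:x}
drop-orders for the pieces not yet dropped (sum over which currently-grounded one goes next):
  1 to go: {2} 1  {4} 1
  2 to go: {0,2} 1  {2,4} 2  {3,4} 1
  3 to go: {0,2,4} 3  {1,3,4} 1  {2,3,4} 3
  if 0:z drops first: 4 orders
  if 1:x drops first: 6 orders
heap linearizations: 10

10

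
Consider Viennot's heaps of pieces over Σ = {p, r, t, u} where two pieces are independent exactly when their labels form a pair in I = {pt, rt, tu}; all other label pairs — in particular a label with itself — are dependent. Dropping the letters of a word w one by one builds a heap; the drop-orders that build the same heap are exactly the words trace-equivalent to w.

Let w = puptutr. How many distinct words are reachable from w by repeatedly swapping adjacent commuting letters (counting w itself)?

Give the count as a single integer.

21

0(p) covers ∅
1(u) covers 0:p
2(p) covers 1:u
3(t) covers ∅
4(u) covers 2:p
5(t) covers 3:t
6(r) covers 4:u
floor of heap: 0:p, 3:t
completions by unplaced set U, small U first (add the entries for U minus each lowest piece of U):
  |U|=1: {5}:1  {6}:1
  |U|=2: {3,5}:1  {4,6}:1  {5,6}:2
  |U|=3: {2,4,6}:1  {3,5,6}:3  {4,5,6}:3
  |U|=4: {1,2,4,6}:1  {2,4,5,6}:4  {3,4,5,6}:6
  |U|=5: {0,1,2,4,6}:1  {1,2,4,5,6}:5  {2,3,4,5,6}:10
  start at 0(p): 15
  start at 3(t): 6
sum over floor = 21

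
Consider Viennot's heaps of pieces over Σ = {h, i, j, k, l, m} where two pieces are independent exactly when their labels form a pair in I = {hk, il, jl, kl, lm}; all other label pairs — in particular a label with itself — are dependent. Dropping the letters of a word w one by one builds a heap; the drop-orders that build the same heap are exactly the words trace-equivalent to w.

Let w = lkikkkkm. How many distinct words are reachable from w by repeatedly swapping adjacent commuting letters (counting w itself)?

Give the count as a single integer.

piece 0:l — minimal
piece 1:k — minimal
piece 2:i rests on {1:k}
piece 3:k rests on {2:i}
piece 4:k rests on {3:k}
piece 5:k rests on {4:k}
piece 6:k rests on {5:k}
piece 7:m rests on {6:k}
minimal pieces: {0:l, 1:k}
ways to finish when only these pieces remain (= sum over removing one remaining piece with nothing left below it):
  1 left: {0}→1  {7}→1
  2 left: {0,7}→2  {6,7}→1
  3 left: {0,6,7}→3  {5,6,7}→1
  4 left: {0,5,6,7}→4  {4,5,6,7}→1
  5 left: {0,4,5,6,7}→5  {3,4,5,6,7}→1
  6 left: {0,3,4,5,6,7}→6  {2,3,4,5,6,7}→1
  placing 0:l first → 1 extensions
  placing 1:k first → 7 extensions
total linear extensions = 8

8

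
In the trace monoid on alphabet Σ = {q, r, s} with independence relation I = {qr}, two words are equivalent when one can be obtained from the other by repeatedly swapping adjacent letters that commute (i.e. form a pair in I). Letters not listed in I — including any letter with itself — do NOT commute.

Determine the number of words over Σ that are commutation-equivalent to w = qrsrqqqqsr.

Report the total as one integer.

#0=q has no predecessor
#1=r has no predecessor
#2=s depends on [0:q, 1:r]
#3=r depends on [2:s]
#4=q depends on [2:s]
#5=q depends on [4:q]
#6=q depends on [5:q]
#7=q depends on [6:q]
#8=s depends on [3:r, 7:q]
#9=r depends on [8:s]
sources: [0:q, 1:r]
N(rest) = Σ N(rest − s) over sources s of rest; N(one piece) = 1:
  size 1 → [9]=1
  size 2 → [8,9]=1
  size 3 → [3,8,9]=1  [7,8,9]=1
  size 4 → [3,7,8,9]=2  [6,7,8,9]=1
  size 5 → [3,6,7,8,9]=3  [5,6,7,8,9]=1
  size 6 → [3,5,6,7,8,9]=4  [4,5,6,7,8,9]=1
  size 7 → [3,4,5,6,7,8,9]=5
  size 8 → [2,3,4,5,6,7,8,9]=5
  first=0(q) contributes 5
  first=1(r) contributes 5
|[w]| = 10

10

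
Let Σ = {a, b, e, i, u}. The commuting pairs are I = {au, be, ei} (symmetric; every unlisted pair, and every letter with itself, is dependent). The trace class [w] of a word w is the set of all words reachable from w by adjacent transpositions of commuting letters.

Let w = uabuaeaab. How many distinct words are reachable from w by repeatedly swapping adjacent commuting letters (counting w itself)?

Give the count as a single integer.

piece 0:u — minimal
piece 1:a — minimal
piece 2:b rests on {0:u, 1:a}
piece 3:u rests on {2:b}
piece 4:a rests on {2:b}
piece 5:e rests on {3:u, 4:a}
piece 6:a rests on {5:e}
piece 7:a rests on {6:a}
piece 8:b rests on {7:a}
minimal pieces: {0:u, 1:a}
ways to finish when only these pieces remain (= sum over removing one remaining piece with nothing left below it):
  1 left: {8}→1
  2 left: {7,8}→1
  3 left: {6,7,8}→1
  4 left: {5,6,7,8}→1
  5 left: {3,5,6,7,8}→1  {4,5,6,7,8}→1
  6 left: {3,4,5,6,7,8}→2
  7 left: {2,3,4,5,6,7,8}→2
  placing 0:u first → 2 extensions
  placing 1:a first → 2 extensions
total linear extensions = 4

4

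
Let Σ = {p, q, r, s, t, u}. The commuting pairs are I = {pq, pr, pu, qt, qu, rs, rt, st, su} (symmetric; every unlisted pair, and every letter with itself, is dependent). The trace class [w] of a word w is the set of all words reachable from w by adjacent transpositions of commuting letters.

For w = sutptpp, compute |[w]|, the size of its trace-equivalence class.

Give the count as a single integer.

3

piece 0:s — minimal
piece 1:u — minimal
piece 2:t rests on {1:u}
piece 3:p rests on {0:s, 2:t}
piece 4:t rests on {3:p}
piece 5:p rests on {4:t}
piece 6:p rests on {5:p}
minimal pieces: {0:s, 1:u}
ways to finish when only these pieces remain (= sum over removing one remaining piece with nothing left below it):
  1 left: {6}→1
  2 left: {5,6}→1
  3 left: {4,5,6}→1
  4 left: {3,4,5,6}→1
  5 left: {0,3,4,5,6}→1  {2,3,4,5,6}→1
  placing 0:s first → 1 extensions
  placing 1:u first → 2 extensions
total linear extensions = 3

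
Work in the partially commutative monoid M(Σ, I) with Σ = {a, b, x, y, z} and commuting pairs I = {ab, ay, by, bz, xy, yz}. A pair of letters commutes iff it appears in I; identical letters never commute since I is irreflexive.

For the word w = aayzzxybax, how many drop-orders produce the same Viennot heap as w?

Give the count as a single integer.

#0=a has no predecessor
#1=a depends on [0:a]
#2=y has no predecessor
#3=z depends on [1:a]
#4=z depends on [3:z]
#5=x depends on [4:z]
#6=y depends on [2:y]
#7=b depends on [5:x]
#8=a depends on [5:x]
#9=x depends on [7:b, 8:a]
sources: [0:a, 2:y]
N(rest) = Σ N(rest − s) over sources s of rest; N(one piece) = 1:
  size 1 → [6]=1  [9]=1
  size 2 → [2,6]=1  [6,9]=2  [7,9]=1  [8,9]=1
  size 3 → [2,6,9]=3  [6,7,9]=3  [6,8,9]=3  [7,8,9]=2
  size 4 → [2,6,7,9]=6  [2,6,8,9]=6  [5,7,8,9]=2  [6,7,8,9]=8
  size 5 → [2,6,7,8,9]=20  [4,5,7,8,9]=2  [5,6,7,8,9]=10
  size 6 → [2,5,6,7,8,9]=30  [3,4,5,7,8,9]=2  [4,5,6,7,8,9]=12
  size 7 → [1,3,4,5,7,8,9]=2  [2,4,5,6,7,8,9]=42  [3,4,5,6,7,8,9]=14
  size 8 → [0,1,3,4,5,7,8,9]=2  [1,3,4,5,6,7,8,9]=16  [2,3,4,5,6,7,8,9]=56
  first=0(a) contributes 72
  first=2(y) contributes 18
|[w]| = 90

90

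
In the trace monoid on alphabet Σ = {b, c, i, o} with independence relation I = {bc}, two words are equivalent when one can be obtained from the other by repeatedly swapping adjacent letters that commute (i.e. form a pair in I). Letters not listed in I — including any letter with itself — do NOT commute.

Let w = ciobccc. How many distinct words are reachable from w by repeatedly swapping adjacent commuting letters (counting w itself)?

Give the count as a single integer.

drop 0:c onto floor
drop 1:i onto {0:c}
drop 2:o onto {1:i}
drop 3:b onto {2:o}
drop 4:c onto {2:o}
drop 5:c onto {4:c}
drop 6:c onto {5:c}
ground layer = {0:c}
drop-orders for the pieces not yet dropped (sum over which currently-grounded one goes next):
  1 to go: {3} 1  {6} 1
  2 to go: {3,6} 2  {5,6} 1
  3 to go: {3,5,6} 3  {4,5,6} 1
  4 to go: {3,4,5,6} 4
  5 to go: {2,3,4,5,6} 4
  if 0:c drops first: 4 orders

4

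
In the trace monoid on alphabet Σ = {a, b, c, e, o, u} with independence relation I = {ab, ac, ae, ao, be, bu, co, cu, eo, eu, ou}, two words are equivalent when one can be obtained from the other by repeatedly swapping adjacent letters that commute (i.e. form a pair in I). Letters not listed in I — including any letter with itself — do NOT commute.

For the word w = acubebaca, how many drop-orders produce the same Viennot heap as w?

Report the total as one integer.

378

piece 0:a — minimal
piece 1:c — minimal
piece 2:u rests on {0:a}
piece 3:b rests on {1:c}
piece 4:e rests on {1:c}
piece 5:b rests on {3:b}
piece 6:a rests on {2:u}
piece 7:c rests on {4:e, 5:b}
piece 8:a rests on {6:a}
minimal pieces: {0:a, 1:c}
ways to finish when only these pieces remain (= sum over removing one remaining piece with nothing left below it):
  1 left: {7}→1  {8}→1
  2 left: {4,7}→1  {5,7}→1  {6,8}→1  {7,8}→2
  3 left: {2,6,8}→1  {3,5,7}→1  {4,5,7}→2  {4,7,8}→3  {5,7,8}→3  {6,7,8}→3
  4 left: {0,2,6,8}→1  {2,6,7,8}→4  {3,4,5,7}→3  {3,5,7,8}→4  {4,5,7,8}→8  {4,6,7,8}→6  {5,6,7,8}→6
  5 left: {0,2,6,7,8}→5  {1,3,4,5,7}→3  {2,4,6,7,8}→10  {2,5,6,7,8}→10  {3,4,5,7,8}→15  {3,5,6,7,8}→10  {4,5,6,7,8}→20
  6 left: {0,2,4,6,7,8}→15  {0,2,5,6,7,8}→15  {1,3,4,5,7,8}→18  {2,3,5,6,7,8}→20  {2,4,5,6,7,8}→40  {3,4,5,6,7,8}→45
  7 left: {0,2,3,5,6,7,8}→35  {0,2,4,5,6,7,8}→70  {1,3,4,5,6,7,8}→63  {2,3,4,5,6,7,8}→105
  placing 0:a first → 168 extensions
  placing 1:c first → 210 extensions
total linear extensions = 378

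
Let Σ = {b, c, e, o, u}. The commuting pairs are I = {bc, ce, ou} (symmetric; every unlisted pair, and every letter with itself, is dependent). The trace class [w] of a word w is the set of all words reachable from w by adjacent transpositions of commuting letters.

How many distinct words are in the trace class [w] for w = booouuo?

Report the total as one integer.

drop 0:b onto floor
drop 1:o onto {0:b}
drop 2:o onto {1:o}
drop 3:o onto {2:o}
drop 4:u onto {0:b}
drop 5:u onto {4:u}
drop 6:o onto {3:o}
ground layer = {0:b}
drop-orders for the pieces not yet dropped (sum over which currently-grounded one goes next):
  1 to go: {5} 1  {6} 1
  2 to go: {3,6} 1  {4,5} 1  {5,6} 2
  3 to go: {2,3,6} 1  {3,5,6} 3  {4,5,6} 3
  4 to go: {1,2,3,6} 1  {2,3,5,6} 4  {3,4,5,6} 6
  5 to go: {1,2,3,5,6} 5  {2,3,4,5,6} 10
  if 0:b drops first: 15 orders

15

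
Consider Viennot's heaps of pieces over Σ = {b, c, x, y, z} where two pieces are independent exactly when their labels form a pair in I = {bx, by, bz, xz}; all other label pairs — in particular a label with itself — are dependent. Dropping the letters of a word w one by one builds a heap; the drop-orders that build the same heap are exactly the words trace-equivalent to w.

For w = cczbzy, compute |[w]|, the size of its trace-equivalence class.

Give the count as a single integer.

piece 0:c — minimal
piece 1:c rests on {0:c}
piece 2:z rests on {1:c}
piece 3:b rests on {1:c}
piece 4:z rests on {2:z}
piece 5:y rests on {4:z}
minimal pieces: {0:c}
ways to finish when only these pieces remain (= sum over removing one remaining piece with nothing left below it):
  1 left: {3}→1  {5}→1
  2 left: {3,5}→2  {4,5}→1
  3 left: {2,4,5}→1  {3,4,5}→3
  4 left: {2,3,4,5}→4
  placing 0:c first → 4 extensions

4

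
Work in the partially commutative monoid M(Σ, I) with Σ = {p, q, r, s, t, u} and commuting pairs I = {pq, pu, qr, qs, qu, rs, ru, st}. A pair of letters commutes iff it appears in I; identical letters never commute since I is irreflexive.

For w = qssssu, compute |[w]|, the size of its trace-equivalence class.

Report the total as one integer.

#0=q has no predecessor
#1=s has no predecessor
#2=s depends on [1:s]
#3=s depends on [2:s]
#4=s depends on [3:s]
#5=u depends on [4:s]
sources: [0:q, 1:s]
N(rest) = Σ N(rest − s) over sources s of rest; N(one piece) = 1:
  size 1 → [0]=1  [5]=1
  size 2 → [0,5]=2  [4,5]=1
  size 3 → [0,4,5]=3  [3,4,5]=1
  size 4 → [0,3,4,5]=4  [2,3,4,5]=1
  first=0(q) contributes 1
  first=1(s) contributes 5
|[w]| = 6

6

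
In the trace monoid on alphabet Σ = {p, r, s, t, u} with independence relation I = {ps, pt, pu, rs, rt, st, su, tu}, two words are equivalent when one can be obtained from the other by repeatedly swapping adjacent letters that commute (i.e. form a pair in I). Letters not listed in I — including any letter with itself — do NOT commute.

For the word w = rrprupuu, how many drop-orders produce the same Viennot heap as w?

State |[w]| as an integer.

piece 0:r — minimal
piece 1:r rests on {0:r}
piece 2:p rests on {1:r}
piece 3:r rests on {2:p}
piece 4:u rests on {3:r}
piece 5:p rests on {3:r}
piece 6:u rests on {4:u}
piece 7:u rests on {6:u}
minimal pieces: {0:r}
ways to finish when only these pieces remain (= sum over removing one remaining piece with nothing left below it):
  1 left: {5}→1  {7}→1
  2 left: {5,7}→2  {6,7}→1
  3 left: {4,6,7}→1  {5,6,7}→3
  4 left: {4,5,6,7}→4
  5 left: {3,4,5,6,7}→4
  6 left: {2,3,4,5,6,7}→4
  placing 0:r first → 4 extensions

4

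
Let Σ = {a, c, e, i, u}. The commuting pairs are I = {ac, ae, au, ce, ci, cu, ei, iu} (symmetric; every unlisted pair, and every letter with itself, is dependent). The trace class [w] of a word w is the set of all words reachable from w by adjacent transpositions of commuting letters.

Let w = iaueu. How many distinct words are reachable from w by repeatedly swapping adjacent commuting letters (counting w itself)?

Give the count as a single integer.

10

0(i) covers ∅
1(a) covers 0:i
2(u) covers ∅
3(e) covers 2:u
4(u) covers 3:e
floor of heap: 0:i, 2:u
completions by unplaced set U, small U first (add the entries for U minus each lowest piece of U):
  |U|=1: {1}:1  {4}:1
  |U|=2: {0,1}:1  {1,4}:2  {3,4}:1
  |U|=3: {0,1,4}:3  {1,3,4}:3  {2,3,4}:1
  start at 0(i): 4
  start at 2(u): 6
sum over floor = 10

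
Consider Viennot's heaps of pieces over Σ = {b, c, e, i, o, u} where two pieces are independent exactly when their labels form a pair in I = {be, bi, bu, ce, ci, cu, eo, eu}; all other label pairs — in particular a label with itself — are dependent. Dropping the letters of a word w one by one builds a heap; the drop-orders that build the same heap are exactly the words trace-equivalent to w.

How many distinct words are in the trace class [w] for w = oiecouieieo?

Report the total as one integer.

14

drop 0:o onto floor
drop 1:i onto {0:o}
drop 2:e onto {1:i}
drop 3:c onto {0:o}
drop 4:o onto {1:i, 3:c}
drop 5:u onto {4:o}
drop 6:i onto {2:e, 5:u}
drop 7:e onto {6:i}
drop 8:i onto {7:e}
drop 9:e onto {8:i}
drop 10:o onto {8:i}
ground layer = {0:o}
drop-orders for the pieces not yet dropped (sum over which currently-grounded one goes next):
  1 to go: {9} 1  {10} 1
  2 to go: {9,10} 2
  3 to go: {8,9,10} 2
  4 to go: {7,8,9,10} 2
  5 to go: {6,7,8,9,10} 2
  6 to go: {2,6,7,8,9,10} 2  {5,6,7,8,9,10} 2
  7 to go: {2,5,6,7,8,9,10} 4  {4,5,6,7,8,9,10} 2
  8 to go: {2,4,5,6,7,8,9,10} 6  {3,4,5,6,7,8,9,10} 2
  9 to go: {1,2,4,5,6,7,8,9,10} 6  {2,3,4,5,6,7,8,9,10} 8
  if 0:o drops first: 14 orders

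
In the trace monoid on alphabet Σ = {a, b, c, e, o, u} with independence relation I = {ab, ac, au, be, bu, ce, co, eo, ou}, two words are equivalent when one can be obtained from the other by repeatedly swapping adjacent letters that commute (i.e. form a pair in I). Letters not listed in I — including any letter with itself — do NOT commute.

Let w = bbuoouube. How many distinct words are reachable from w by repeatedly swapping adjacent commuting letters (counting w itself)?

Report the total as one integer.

0(b) covers ∅
1(b) covers 0:b
2(u) covers ∅
3(o) covers 1:b
4(o) covers 3:o
5(u) covers 2:u
6(u) covers 5:u
7(b) covers 4:o
8(e) covers 6:u
floor of heap: 0:b, 2:u
completions by unplaced set U, small U first (add the entries for U minus each lowest piece of U):
  |U|=1: {7}:1  {8}:1
  |U|=2: {4,7}:1  {6,8}:1  {7,8}:2
  |U|=3: {3,4,7}:1  {4,7,8}:3  {5,6,8}:1  {6,7,8}:3
  |U|=4: {1,3,4,7}:1  {2,5,6,8}:1  {3,4,7,8}:4  {4,6,7,8}:6  {5,6,7,8}:4
  |U|=5: {0,1,3,4,7}:1  {1,3,4,7,8}:5  {2,5,6,7,8}:5  {3,4,6,7,8}:10  {4,5,6,7,8}:10
  |U|=6: {0,1,3,4,7,8}:6  {1,3,4,6,7,8}:15  {2,4,5,6,7,8}:15  {3,4,5,6,7,8}:20
  |U|=7: {0,1,3,4,6,7,8}:21  {1,3,4,5,6,7,8}:35  {2,3,4,5,6,7,8}:35
  start at 0(b): 70
  start at 2(u): 56
sum over floor = 126

126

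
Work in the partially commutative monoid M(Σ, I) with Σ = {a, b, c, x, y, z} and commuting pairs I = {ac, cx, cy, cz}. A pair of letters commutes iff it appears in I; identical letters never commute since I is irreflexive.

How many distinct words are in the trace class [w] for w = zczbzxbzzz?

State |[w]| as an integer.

piece 0:z — minimal
piece 1:c — minimal
piece 2:z rests on {0:z}
piece 3:b rests on {1:c, 2:z}
piece 4:z rests on {3:b}
piece 5:x rests on {4:z}
piece 6:b rests on {5:x}
piece 7:z rests on {6:b}
piece 8:z rests on {7:z}
piece 9:z rests on {8:z}
minimal pieces: {0:z, 1:c}
ways to finish when only these pieces remain (= sum over removing one remaining piece with nothing left below it):
  1 left: {9}→1
  2 left: {8,9}→1
  3 left: {7,8,9}→1
  4 left: {6,7,8,9}→1
  5 left: {5,6,7,8,9}→1
  6 left: {4,5,6,7,8,9}→1
  7 left: {3,4,5,6,7,8,9}→1
  8 left: {1,3,4,5,6,7,8,9}→1  {2,3,4,5,6,7,8,9}→1
  placing 0:z first → 2 extensions
  placing 1:c first → 1 extensions
total linear extensions = 3

3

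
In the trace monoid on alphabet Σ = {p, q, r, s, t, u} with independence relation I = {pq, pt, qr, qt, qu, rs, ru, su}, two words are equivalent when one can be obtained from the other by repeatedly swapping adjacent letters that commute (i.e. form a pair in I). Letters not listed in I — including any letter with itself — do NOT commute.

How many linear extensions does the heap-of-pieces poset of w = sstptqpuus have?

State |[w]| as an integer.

drop 0:s onto floor
drop 1:s onto {0:s}
drop 2:t onto {1:s}
drop 3:p onto {1:s}
drop 4:t onto {2:t}
drop 5:q onto {1:s}
drop 6:p onto {3:p}
drop 7:u onto {4:t, 6:p}
drop 8:u onto {7:u}
drop 9:s onto {4:t, 5:q, 6:p}
ground layer = {0:s}
drop-orders for the pieces not yet dropped (sum over which currently-grounded one goes next):
  1 to go: {8} 1  {9} 1
  2 to go: {5,9} 1  {7,8} 1  {8,9} 2
  3 to go: {5,8,9} 3  {7,8,9} 3
  4 to go: {4,7,8,9} 3  {5,7,8,9} 6  {6,7,8,9} 3
  5 to go: {2,4,7,8,9} 3  {3,6,7,8,9} 3  {4,5,7,8,9} 9  {4,6,7,8,9} 6  {5,6,7,8,9} 9
  6 to go: {2,4,5,7,8,9} 12  {2,4,6,7,8,9} 9  {3,4,6,7,8,9} 9  {3,5,6,7,8,9} 12  {4,5,6,7,8,9} 24
  7 to go: {2,3,4,6,7,8,9} 18  {2,4,5,6,7,8,9} 45  {3,4,5,6,7,8,9} 45
  8 to go: {2,3,4,5,6,7,8,9} 108
  if 0:s drops first: 108 orders

108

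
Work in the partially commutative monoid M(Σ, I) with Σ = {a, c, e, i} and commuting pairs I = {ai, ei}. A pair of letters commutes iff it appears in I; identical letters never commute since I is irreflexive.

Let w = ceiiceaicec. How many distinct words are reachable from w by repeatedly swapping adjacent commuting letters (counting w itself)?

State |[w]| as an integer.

9

piece 0:c — minimal
piece 1:e rests on {0:c}
piece 2:i rests on {0:c}
piece 3:i rests on {2:i}
piece 4:c rests on {1:e, 3:i}
piece 5:e rests on {4:c}
piece 6:a rests on {5:e}
piece 7:i rests on {4:c}
piece 8:c rests on {6:a, 7:i}
piece 9:e rests on {8:c}
piece 10:c rests on {9:e}
minimal pieces: {0:c}
ways to finish when only these pieces remain (= sum over removing one remaining piece with nothing left below it):
  1 left: {10}→1
  2 left: {9,10}→1
  3 left: {8,9,10}→1
  4 left: {6,8,9,10}→1  {7,8,9,10}→1
  5 left: {5,6,8,9,10}→1  {6,7,8,9,10}→2
  6 left: {5,6,7,8,9,10}→3
  7 left: {4,5,6,7,8,9,10}→3
  8 left: {1,4,5,6,7,8,9,10}→3  {3,4,5,6,7,8,9,10}→3
  9 left: {1,3,4,5,6,7,8,9,10}→6  {2,3,4,5,6,7,8,9,10}→3
  placing 0:c first → 9 extensions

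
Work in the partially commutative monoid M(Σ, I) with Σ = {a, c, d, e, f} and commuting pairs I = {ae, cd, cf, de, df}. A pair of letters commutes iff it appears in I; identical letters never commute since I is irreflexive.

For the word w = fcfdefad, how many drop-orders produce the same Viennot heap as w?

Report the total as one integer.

0(f) covers ∅
1(c) covers ∅
2(f) covers 0:f
3(d) covers ∅
4(e) covers 1:c, 2:f
5(f) covers 4:e
6(a) covers 3:d, 5:f
7(d) covers 6:a
floor of heap: 0:f, 1:c, 3:d
completions by unplaced set U, small U first (add the entries for U minus each lowest piece of U):
  |U|=1: {7}:1
  |U|=2: {6,7}:1
  |U|=3: {3,6,7}:1  {5,6,7}:1
  |U|=4: {3,5,6,7}:2  {4,5,6,7}:1
  |U|=5: {1,4,5,6,7}:1  {2,4,5,6,7}:1  {3,4,5,6,7}:3
  |U|=6: {0,2,4,5,6,7}:1  {1,2,4,5,6,7}:2  {1,3,4,5,6,7}:4  {2,3,4,5,6,7}:4
  start at 0(f): 10
  start at 1(c): 5
  start at 3(d): 3
sum over floor = 18

18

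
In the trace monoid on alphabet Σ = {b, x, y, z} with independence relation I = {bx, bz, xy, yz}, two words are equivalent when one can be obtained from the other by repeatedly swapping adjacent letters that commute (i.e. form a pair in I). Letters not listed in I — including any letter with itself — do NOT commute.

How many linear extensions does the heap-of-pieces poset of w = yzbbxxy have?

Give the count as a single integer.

#0=y has no predecessor
#1=z has no predecessor
#2=b depends on [0:y]
#3=b depends on [2:b]
#4=x depends on [1:z]
#5=x depends on [4:x]
#6=y depends on [3:b]
sources: [0:y, 1:z]
N(rest) = Σ N(rest − s) over sources s of rest; N(one piece) = 1:
  size 1 → [5]=1  [6]=1
  size 2 → [3,6]=1  [4,5]=1  [5,6]=2
  size 3 → [1,4,5]=1  [2,3,6]=1  [3,5,6]=3  [4,5,6]=3
  size 4 → [0,2,3,6]=1  [1,4,5,6]=4  [2,3,5,6]=4  [3,4,5,6]=6
  size 5 → [0,2,3,5,6]=5  [1,3,4,5,6]=10  [2,3,4,5,6]=10
  first=0(y) contributes 20
  first=1(z) contributes 15
|[w]| = 35

35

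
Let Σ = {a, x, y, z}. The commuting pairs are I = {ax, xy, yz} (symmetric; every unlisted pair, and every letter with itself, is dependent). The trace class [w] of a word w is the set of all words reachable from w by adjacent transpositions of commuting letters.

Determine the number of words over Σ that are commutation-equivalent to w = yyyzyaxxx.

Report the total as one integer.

piece 0:y — minimal
piece 1:y rests on {0:y}
piece 2:y rests on {1:y}
piece 3:z — minimal
piece 4:y rests on {2:y}
piece 5:a rests on {3:z, 4:y}
piece 6:x rests on {3:z}
piece 7:x rests on {6:x}
piece 8:x rests on {7:x}
minimal pieces: {0:y, 3:z}
ways to finish when only these pieces remain (= sum over removing one remaining piece with nothing left below it):
  1 left: {5}→1  {8}→1
  2 left: {4,5}→1  {5,8}→2  {7,8}→1
  3 left: {2,4,5}→1  {4,5,8}→3  {5,7,8}→3  {6,7,8}→1
  4 left: {1,2,4,5}→1  {2,4,5,8}→4  {4,5,7,8}→6  {5,6,7,8}→4
  5 left: {0,1,2,4,5}→1  {1,2,4,5,8}→5  {2,4,5,7,8}→10  {3,5,6,7,8}→4  {4,5,6,7,8}→10
  6 left: {0,1,2,4,5,8}→6  {1,2,4,5,7,8}→15  {2,4,5,6,7,8}→20  {3,4,5,6,7,8}→14
  7 left: {0,1,2,4,5,7,8}→21  {1,2,4,5,6,7,8}→35  {2,3,4,5,6,7,8}→34
  placing 0:y first → 69 extensions
  placing 3:z first → 56 extensions
total linear extensions = 125

125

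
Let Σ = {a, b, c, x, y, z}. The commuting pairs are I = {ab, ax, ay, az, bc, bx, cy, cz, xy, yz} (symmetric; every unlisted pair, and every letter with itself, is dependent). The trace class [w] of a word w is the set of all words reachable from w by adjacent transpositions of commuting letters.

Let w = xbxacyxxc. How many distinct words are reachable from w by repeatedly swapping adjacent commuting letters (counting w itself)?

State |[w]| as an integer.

#0=x has no predecessor
#1=b has no predecessor
#2=x depends on [0:x]
#3=a has no predecessor
#4=c depends on [2:x, 3:a]
#5=y depends on [1:b]
#6=x depends on [4:c]
#7=x depends on [6:x]
#8=c depends on [7:x]
sources: [0:x, 1:b, 3:a]
N(rest) = Σ N(rest − s) over sources s of rest; N(one piece) = 1:
  size 1 → [5]=1  [8]=1
  size 2 → [1,5]=1  [5,8]=2  [7,8]=1
  size 3 → [1,5,8]=3  [5,7,8]=3  [6,7,8]=1
  size 4 → [1,5,7,8]=6  [4,6,7,8]=1  [5,6,7,8]=4
  size 5 → [1,5,6,7,8]=10  [2,4,6,7,8]=1  [3,4,6,7,8]=1  [4,5,6,7,8]=5
  size 6 → [0,2,4,6,7,8]=1  [1,4,5,6,7,8]=15  [2,3,4,6,7,8]=2  [2,4,5,6,7,8]=6  [3,4,5,6,7,8]=6
  size 7 → [0,2,3,4,6,7,8]=3  [0,2,4,5,6,7,8]=7  [1,2,4,5,6,7,8]=21  [1,3,4,5,6,7,8]=21  [2,3,4,5,6,7,8]=14
  first=0(x) contributes 56
  first=1(b) contributes 24
  first=3(a) contributes 28
|[w]| = 108

108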